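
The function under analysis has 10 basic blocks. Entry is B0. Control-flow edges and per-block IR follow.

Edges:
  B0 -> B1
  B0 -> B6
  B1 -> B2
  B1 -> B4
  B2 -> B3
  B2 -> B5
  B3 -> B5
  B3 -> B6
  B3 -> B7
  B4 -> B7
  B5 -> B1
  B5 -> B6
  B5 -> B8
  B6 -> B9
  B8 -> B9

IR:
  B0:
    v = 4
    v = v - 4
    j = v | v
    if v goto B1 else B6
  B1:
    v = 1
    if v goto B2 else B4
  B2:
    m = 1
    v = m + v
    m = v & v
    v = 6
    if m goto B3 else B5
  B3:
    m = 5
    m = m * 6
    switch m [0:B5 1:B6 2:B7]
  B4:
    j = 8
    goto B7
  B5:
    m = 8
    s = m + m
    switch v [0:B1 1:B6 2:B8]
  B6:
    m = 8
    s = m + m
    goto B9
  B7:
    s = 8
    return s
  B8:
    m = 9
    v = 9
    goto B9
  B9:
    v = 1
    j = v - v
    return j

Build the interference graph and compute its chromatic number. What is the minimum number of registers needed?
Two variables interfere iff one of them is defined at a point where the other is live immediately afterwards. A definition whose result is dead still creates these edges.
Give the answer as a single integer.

Answer: 2

Working:
Block summaries:
  B0: {j,v} / ∅
  B1: {v} / ∅
  B2: {m,v} / {v}
  B3: {m} / ∅
  B4: {j} / ∅
  B5: {m,s} / {v}
  B6: {m,s} / ∅
  B7: {s} / ∅
  B8: {m,v} / ∅
  B9: {j,v} / ∅

Backward fixpoint:
  B0: in=∅ out=∅
  B1: in=∅ out={v}
  B2: in={v} out={v}
  B3: in={v} out={v}
  B4: in=∅ out=∅
  B5: in={v} out=∅
  B6: in=∅ out=∅
  B7: in=∅ out=∅
  B8: in=∅ out=∅
  B9: in=∅ out=∅

Conflict graph:
  j: {v}
  m: {v}
  s: {v}
  v: {j,m,s}

Chromatic number:
  lower bound: {j,v} mutually conflict ⇒ χ ≥ 2
  2-colouring: R0={v}  R1={j,m,s}
  χ = 2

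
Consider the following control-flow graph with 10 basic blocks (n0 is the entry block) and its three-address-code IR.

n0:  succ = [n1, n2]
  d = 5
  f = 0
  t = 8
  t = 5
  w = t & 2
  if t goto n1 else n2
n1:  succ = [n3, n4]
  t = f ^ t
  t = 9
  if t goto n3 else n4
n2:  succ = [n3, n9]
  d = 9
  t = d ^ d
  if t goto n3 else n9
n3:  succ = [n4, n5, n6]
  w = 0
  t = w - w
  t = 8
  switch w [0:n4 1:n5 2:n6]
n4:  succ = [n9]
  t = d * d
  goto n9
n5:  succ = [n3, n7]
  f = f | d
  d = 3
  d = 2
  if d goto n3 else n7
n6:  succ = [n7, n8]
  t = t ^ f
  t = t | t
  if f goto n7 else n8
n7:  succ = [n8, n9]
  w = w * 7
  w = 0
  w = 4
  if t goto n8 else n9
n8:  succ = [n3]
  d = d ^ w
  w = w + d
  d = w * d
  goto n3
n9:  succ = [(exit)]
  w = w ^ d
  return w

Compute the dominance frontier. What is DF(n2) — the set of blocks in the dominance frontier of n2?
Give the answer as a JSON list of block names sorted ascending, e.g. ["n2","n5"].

Answer: ["n3", "n9"]

Analysis:
idom tree: n1←n0 n2←n0 n3←n0 n4←n0 n5←n3 n6←n3 n7←n3 n8←n3 n9←n0
Dom at joins:
  n3: preds {n1,n2,n5,n8}: {n0,n1} ∩ {n0,n2} ∩ {n0,n3,n5} ∩ {n0,n3,n8} = {n0}; idom=n0
  n4: preds {n1,n3}: {n0,n1} ∩ {n0,n3} = {n0}; idom=n0
  n7: preds {n5,n6}: {n0,n3,n5} ∩ {n0,n3,n6} = {n0,n3}; idom=n3
  n8: preds {n6,n7}: {n0,n3,n6} ∩ {n0,n3,n7} = {n0,n3}; idom=n3
  n9: preds {n2,n4,n7}: {n0,n2} ∩ {n0,n4} ∩ {n0,n3,n7} = {n0}; idom=n0

DF derivation:
  n3←n1: walk n1 to n0
  n3←n2: walk n2 to n0
  n3←n5: walk n5→n3 to n0
  n3←n8: walk n8→n3 to n0
  n4←n1: walk n1 to n0
  n4←n3: walk n3 to n0
  n7←n5: walk n5 to n3
  n7←n6: walk n6 to n3
  n8←n6: walk n6 to n3
  n8←n7: walk n7 to n3
  n9←n2: walk n2 to n0
  n9←n4: walk n4 to n0
  n9←n7: walk n7→n3 to n0
  n0: DF=∅
  n1: DF={n3,n4}
  n2: DF={n3,n9}
  n3: DF={n3,n4,n9}
  n4: DF={n9}
  n5: DF={n3,n7}
  n6: DF={n7,n8}
  n7: DF={n8,n9}
  n8: DF={n3}
  n9: DF=∅

DF(n2) = ["n3", "n9"]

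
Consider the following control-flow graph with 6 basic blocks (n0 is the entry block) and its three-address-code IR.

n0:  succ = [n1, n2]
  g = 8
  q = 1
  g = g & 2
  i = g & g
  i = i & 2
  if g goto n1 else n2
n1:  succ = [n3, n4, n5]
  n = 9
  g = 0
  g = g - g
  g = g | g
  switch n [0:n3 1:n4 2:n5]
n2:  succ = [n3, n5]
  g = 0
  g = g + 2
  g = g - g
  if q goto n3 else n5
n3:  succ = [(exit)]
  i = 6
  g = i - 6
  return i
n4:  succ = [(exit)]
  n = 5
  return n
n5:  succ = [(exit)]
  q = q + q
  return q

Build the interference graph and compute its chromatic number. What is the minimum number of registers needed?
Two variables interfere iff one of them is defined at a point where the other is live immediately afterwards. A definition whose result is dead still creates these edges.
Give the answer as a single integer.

Answer: 3

Analysis:
def/use:
  n0 def {g,i,q} use ∅
  n1 def {g,n} use ∅
  n2 def {g} use {q}
  n3 def {g,i} use ∅
  n4 def {n} use ∅
  n5 def {q} use {q}

Liveness:
  n0 li=∅ lo={q}
  n1 li={q} lo={q}
  n2 li={q} lo={q}
  n3 li=∅ lo=∅
  n4 li=∅ lo=∅
  n5 li={q} lo=∅

Interfere edges:
  g — {i,n,q}
  i — {g,q}
  n — {g,q}
  q — {g,i,n}

Chromatic number:
  lower bound: {g,i,q} mutually conflict ⇒ χ ≥ 3
  assign g→r0 i→r2 n→r2 q→r1 — no edge inside a register ⇒ χ ≤ 3
  χ = 3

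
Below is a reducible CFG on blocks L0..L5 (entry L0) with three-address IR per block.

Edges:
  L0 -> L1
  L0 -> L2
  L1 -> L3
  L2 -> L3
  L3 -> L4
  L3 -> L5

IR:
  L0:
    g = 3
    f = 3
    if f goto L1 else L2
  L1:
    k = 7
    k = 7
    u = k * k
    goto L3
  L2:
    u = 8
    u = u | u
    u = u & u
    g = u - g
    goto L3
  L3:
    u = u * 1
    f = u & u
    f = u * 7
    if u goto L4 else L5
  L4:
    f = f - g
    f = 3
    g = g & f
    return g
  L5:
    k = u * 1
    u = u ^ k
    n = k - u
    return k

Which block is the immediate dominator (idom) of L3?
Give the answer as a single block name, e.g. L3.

Answer: L0

Derivation:
idom tree: L1←L0 L2←L0 L3←L0 L4←L3 L5←L3
Join-block Dom:
  L3: preds {L1,L2}: {L0,L1} ∩ {L0,L2} = {L0}; idom=L0

idom(L3) = L0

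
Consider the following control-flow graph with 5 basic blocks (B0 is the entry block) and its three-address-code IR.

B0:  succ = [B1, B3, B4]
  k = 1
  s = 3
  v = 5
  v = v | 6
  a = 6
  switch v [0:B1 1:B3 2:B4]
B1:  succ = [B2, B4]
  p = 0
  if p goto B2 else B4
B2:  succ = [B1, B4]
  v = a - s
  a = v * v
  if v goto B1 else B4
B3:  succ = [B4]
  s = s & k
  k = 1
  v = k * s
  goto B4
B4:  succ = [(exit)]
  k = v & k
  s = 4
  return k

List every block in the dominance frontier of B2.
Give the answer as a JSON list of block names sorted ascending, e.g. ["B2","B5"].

Answer: ["B1", "B4"]

Working:
idom tree: B1←B0 B2←B1 B3←B0 B4←B0
Dom at joins:
  B1: preds {B0,B2}: {B0} ∩ {B0,B1,B2} = {B0}; idom=B0
  B4: preds {B0,B1,B2,B3}: {B0} ∩ {B0,B1} ∩ {B0,B1,B2} ∩ {B0,B3} = {B0}; idom=B0

Frontier:
  join B1 pred B0: · stop@B0
  join B1 pred B2: B2→B1 stop@B0
  join B4 pred B0: · stop@B0
  join B4 pred B1: B1 stop@B0
  join B4 pred B2: B2→B1 stop@B0
  join B4 pred B3: B3 stop@B0
  DF(B0)=∅
  DF(B1)={B1,B4}
  DF(B2)={B1,B4}
  DF(B3)={B4}
  DF(B4)=∅

DF(B2) = ["B1", "B4"]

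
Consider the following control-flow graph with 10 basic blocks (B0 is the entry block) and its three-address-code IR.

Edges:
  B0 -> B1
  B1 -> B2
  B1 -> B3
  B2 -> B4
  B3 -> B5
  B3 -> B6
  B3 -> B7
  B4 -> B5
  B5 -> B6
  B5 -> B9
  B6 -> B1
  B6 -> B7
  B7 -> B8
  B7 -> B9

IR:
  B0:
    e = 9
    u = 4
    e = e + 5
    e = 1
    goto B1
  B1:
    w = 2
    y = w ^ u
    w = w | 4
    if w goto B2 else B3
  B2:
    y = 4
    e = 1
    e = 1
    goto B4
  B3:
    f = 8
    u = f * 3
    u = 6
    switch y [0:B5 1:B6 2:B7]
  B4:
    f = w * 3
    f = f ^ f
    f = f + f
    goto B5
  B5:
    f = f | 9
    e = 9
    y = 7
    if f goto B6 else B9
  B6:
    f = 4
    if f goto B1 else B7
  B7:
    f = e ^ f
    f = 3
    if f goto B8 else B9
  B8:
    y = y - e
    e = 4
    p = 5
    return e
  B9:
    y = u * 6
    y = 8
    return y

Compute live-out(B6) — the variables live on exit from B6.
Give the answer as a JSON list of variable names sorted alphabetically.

Answer: ["e", "f", "u", "y"]

Analysis:
Per-block:
  B0: def={e,u} ue=∅
  B1: def={w,y} ue={u}
  B2: def={e,y} ue=∅
  B3: def={f,u} ue={y}
  B4: def={f} ue={w}
  B5: def={e,f,y} ue={f}
  B6: def={f} ue=∅
  B7: def={f} ue={e,f}
  B8: def={e,p,y} ue={e,y}
  B9: def={y} ue={u}

Live sets:
  B0 li=∅ lo={e,u}
  B1 li={e,u} lo={e,u,w,y}
  B2 li={u,w} lo={u,w}
  B3 li={e,y} lo={e,f,u,y}
  B4 li={u,w} lo={f,u}
  B5 li={f,u} lo={e,u,y}
  B6 li={e,u,y} lo={e,f,u,y}
  B7 li={e,f,u,y} lo={e,u,y}
  B8 li={e,y} lo=∅
  B9 li={u} lo=∅

live-out(B6) = ["e", "f", "u", "y"]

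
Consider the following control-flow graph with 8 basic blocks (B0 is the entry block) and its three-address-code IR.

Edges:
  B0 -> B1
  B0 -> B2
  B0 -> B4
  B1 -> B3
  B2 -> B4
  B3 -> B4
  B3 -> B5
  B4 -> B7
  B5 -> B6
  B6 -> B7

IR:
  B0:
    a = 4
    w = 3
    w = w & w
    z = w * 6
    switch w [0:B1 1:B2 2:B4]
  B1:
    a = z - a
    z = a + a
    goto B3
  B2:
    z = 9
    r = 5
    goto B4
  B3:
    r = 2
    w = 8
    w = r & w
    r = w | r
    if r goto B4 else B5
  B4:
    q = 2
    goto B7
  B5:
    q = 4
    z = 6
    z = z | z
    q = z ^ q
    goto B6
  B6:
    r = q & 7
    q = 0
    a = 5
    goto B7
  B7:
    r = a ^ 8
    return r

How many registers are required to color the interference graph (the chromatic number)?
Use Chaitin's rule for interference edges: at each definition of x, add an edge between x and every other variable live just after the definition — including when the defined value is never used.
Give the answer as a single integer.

def/use:
  B0: def={a,w,z} ue=∅
  B1: def={a,z} ue={a,z}
  B2: def={r,z} ue=∅
  B3: def={r,w} ue=∅
  B4: def={q} ue=∅
  B5: def={q,z} ue=∅
  B6: def={a,q,r} ue={q}
  B7: def={r} ue={a}

Live sets:
  B0: in=∅ out={a,z}
  B1: in={a,z} out={a}
  B2: in={a} out={a}
  B3: in={a} out={a}
  B4: in={a} out={a}
  B5: in=∅ out={q}
  B6: in={q} out={a}
  B7: in={a} out=∅

Conflict graph:
  a: {q,r,w,z}
  q: {a,z}
  r: {a,w}
  w: {a,r,z}
  z: {a,q,w}

Registers:
  clique {a,q,z} ⇒ need ≥ 3
  3-colouring: c0={a}  c1={q,w}  c2={r,z}
  χ = 3

Answer: 3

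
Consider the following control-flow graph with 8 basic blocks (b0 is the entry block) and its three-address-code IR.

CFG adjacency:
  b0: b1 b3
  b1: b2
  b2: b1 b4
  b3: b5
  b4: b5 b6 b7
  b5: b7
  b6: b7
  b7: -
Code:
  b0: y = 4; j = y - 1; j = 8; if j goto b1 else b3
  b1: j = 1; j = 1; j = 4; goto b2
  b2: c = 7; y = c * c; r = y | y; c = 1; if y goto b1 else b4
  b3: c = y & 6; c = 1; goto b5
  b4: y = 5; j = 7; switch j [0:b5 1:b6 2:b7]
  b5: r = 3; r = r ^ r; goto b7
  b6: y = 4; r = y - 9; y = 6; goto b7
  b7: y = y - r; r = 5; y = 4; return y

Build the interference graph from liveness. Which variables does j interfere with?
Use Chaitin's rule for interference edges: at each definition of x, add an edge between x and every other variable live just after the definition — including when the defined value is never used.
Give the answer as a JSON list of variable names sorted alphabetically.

Per-block:
  b0: def={j,y} ue=∅
  b1: def={j} ue=∅
  b2: def={c,r,y} ue=∅
  b3: def={c} ue={y}
  b4: def={j,y} ue=∅
  b5: def={r} ue=∅
  b6: def={r,y} ue=∅
  b7: def={r,y} ue={r,y}

Backward fixpoint:
  live b0: ∅→{y}
  live b1: ∅→∅
  live b2: ∅→{r}
  live b3: {y}→{y}
  live b4: {r}→{r,y}
  live b5: {y}→{r,y}
  live b6: ∅→{r,y}
  live b7: {r,y}→∅

Interfere edges:
  c: {r,y}
  j: {r,y}
  r: {c,j,y}
  y: {c,j,r}

N(j) = ["r", "y"]

Answer: ["r", "y"]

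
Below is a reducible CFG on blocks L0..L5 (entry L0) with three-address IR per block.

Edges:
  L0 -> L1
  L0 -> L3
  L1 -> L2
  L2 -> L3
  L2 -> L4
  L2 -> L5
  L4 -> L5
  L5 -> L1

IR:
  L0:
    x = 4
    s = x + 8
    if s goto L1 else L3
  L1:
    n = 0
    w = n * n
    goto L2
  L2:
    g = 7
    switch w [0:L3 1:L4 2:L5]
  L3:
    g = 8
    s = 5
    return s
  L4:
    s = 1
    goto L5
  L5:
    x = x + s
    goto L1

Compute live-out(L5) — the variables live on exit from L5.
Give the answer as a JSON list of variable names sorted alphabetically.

Per-block:
  L0: {s,x} / ∅
  L1: {n,w} / ∅
  L2: {g} / {w}
  L3: {g,s} / ∅
  L4: {s} / ∅
  L5: {x} / {s,x}

Backward fixpoint:
  L0 li=∅ lo={s,x}
  L1 li={s,x} lo={s,w,x}
  L2 li={s,w,x} lo={s,x}
  L3 li=∅ lo=∅
  L4 li={x} lo={s,x}
  L5 li={s,x} lo={s,x}

live-out(L5) = ["s", "x"]

Answer: ["s", "x"]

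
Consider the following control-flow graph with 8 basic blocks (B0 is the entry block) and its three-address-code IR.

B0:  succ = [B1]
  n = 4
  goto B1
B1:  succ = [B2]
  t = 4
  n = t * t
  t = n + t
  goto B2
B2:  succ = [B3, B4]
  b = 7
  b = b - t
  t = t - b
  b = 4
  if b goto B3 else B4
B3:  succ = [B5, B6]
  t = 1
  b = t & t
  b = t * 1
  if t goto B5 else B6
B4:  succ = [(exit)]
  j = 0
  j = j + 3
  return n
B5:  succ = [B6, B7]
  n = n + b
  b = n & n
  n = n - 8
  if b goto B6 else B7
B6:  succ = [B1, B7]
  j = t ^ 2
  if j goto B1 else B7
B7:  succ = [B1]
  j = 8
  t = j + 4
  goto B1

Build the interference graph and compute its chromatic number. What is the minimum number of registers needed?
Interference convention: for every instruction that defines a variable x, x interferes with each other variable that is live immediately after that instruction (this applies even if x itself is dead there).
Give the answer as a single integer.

Per-block:
  B0 def {n} use ∅
  B1 def {n,t} use ∅
  B2 def {b,t} use {t}
  B3 def {b,t} use ∅
  B4 def {j} use {n}
  B5 def {b,n} use {b,n}
  B6 def {j} use {t}
  B7 def {j,t} use ∅

Live sets:
  B0 li=∅ lo=∅
  B1 li=∅ lo={n,t}
  B2 li={n,t} lo={n}
  B3 li={n} lo={b,n,t}
  B4 li={n} lo=∅
  B5 li={b,n,t} lo={t}
  B6 li={t} lo=∅
  B7 li=∅ lo=∅

Interfere edges:
  b — {n,t}
  j — {n}
  n — {b,j,t}
  t — {b,n}

Colouring:
  lower bound: {b,n,t} mutually conflict ⇒ χ ≥ 3
  3-colouring: c0={n}  c1={b,j}  c2={t}
  χ = 3

Answer: 3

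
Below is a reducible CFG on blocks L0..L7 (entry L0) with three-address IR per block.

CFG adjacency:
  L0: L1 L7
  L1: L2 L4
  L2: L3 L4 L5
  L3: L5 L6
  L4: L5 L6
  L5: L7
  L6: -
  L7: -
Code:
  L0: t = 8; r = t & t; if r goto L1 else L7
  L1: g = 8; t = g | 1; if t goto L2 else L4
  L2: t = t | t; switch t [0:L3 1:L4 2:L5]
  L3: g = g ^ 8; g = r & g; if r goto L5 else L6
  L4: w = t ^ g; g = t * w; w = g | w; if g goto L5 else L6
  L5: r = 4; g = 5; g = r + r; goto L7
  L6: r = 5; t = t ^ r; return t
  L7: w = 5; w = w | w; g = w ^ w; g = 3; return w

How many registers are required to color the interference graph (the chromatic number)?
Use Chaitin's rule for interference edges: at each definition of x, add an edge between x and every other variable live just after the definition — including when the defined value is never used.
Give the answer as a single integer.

Block summaries:
  L0 def {r,t} use ∅
  L1 def {g,t} use ∅
  L2 def {t} use {t}
  L3 def {g} use {g,r}
  L4 def {g,w} use {g,t}
  L5 def {g,r} use ∅
  L6 def {r,t} use {t}
  L7 def {g,w} use ∅

Liveness:
  L0 li=∅ lo={r}
  L1 li={r} lo={g,r,t}
  L2 li={g,r,t} lo={g,r,t}
  L3 li={g,r,t} lo={t}
  L4 li={g,t} lo={t}
  L5 li=∅ lo=∅
  L6 li={t} lo=∅
  L7 li=∅ lo=∅

Conflict graph:
  g — {r,t,w}
  r — {g,t}
  t — {g,r,w}
  w — {g,t}

Chromatic number:
  {g,r,t} pairwise interfere (3-clique) ⇒ χ ≥ 3
  assign g→r0 r→r2 t→r1 w→r2 — no edge inside a register ⇒ χ ≤ 3
  χ = 3

Answer: 3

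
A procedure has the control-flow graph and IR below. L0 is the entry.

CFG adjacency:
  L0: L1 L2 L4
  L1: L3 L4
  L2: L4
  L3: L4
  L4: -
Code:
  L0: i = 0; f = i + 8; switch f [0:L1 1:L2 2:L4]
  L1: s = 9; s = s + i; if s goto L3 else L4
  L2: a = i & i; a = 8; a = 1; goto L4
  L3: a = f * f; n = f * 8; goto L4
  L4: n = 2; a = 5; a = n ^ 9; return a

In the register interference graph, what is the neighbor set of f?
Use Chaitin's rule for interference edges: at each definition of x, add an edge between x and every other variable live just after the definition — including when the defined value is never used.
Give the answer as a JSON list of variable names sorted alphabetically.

Answer: ["a", "i", "s"]

Analysis:
Block summaries:
  L0 def {f,i} use ∅
  L1 def {s} use {i}
  L2 def {a} use {i}
  L3 def {a,n} use {f}
  L4 def {a,n} use ∅

Live sets:
  live L0: ∅→{f,i}
  live L1: {f,i}→{f}
  live L2: {i}→∅
  live L3: {f}→∅
  live L4: ∅→∅

Interfere edges:
  a: {f,n}
  f: {a,i,s}
  i: {f,s}
  n: {a}
  s: {f,i}

N(f) = ["a", "i", "s"]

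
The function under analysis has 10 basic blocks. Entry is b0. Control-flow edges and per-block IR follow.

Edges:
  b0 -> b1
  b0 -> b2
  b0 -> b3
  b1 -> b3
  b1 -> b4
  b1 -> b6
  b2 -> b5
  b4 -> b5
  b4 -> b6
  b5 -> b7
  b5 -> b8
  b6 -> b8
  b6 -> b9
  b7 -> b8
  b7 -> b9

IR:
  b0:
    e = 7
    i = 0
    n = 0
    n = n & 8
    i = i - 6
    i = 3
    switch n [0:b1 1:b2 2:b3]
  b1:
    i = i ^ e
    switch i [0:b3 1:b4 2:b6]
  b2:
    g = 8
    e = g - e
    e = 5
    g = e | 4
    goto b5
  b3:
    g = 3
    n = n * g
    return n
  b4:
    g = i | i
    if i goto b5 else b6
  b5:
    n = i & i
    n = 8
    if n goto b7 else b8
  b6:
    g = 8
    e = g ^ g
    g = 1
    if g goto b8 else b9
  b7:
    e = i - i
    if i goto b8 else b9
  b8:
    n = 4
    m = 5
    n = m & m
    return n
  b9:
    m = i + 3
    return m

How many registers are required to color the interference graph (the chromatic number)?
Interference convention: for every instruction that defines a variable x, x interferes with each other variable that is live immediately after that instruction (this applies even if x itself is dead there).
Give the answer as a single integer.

Block summaries:
  b0: {e,i,n} / ∅
  b1: {i} / {e,i}
  b2: {e,g} / {e}
  b3: {g,n} / {n}
  b4: {g} / {i}
  b5: {n} / {i}
  b6: {e,g} / ∅
  b7: {e} / {i}
  b8: {m,n} / ∅
  b9: {m} / {i}

Live sets:
  b0 li=∅ lo={e,i,n}
  b1 li={e,i,n} lo={i,n}
  b2 li={e,i} lo={i}
  b3 li={n} lo=∅
  b4 li={i} lo={i}
  b5 li={i} lo={i}
  b6 li={i} lo={i}
  b7 li={i} lo={i}
  b8 li=∅ lo=∅
  b9 li={i} lo=∅

Interference:
  e — {g,i,n}
  g — {e,i,n}
  i — {e,g,n}
  m — ∅
  n — {e,g,i}

Colouring:
  {e,g,i,n} pairwise interfere (4-clique) ⇒ χ ≥ 4
  assign e→c0 g→c1 i→c2 m→c0 n→c3 — no edge inside a register ⇒ χ ≤ 4
  χ = 4

Answer: 4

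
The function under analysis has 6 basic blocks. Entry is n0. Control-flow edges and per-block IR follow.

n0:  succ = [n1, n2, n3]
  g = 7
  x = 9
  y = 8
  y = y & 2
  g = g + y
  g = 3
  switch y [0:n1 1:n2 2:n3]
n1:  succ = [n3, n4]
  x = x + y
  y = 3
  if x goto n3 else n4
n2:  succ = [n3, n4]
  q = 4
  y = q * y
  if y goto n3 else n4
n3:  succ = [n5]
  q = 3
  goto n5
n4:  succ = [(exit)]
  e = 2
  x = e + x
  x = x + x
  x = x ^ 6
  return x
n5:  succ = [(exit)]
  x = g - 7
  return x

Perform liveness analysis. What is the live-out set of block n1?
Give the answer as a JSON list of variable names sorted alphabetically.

Answer: ["g", "x"]

Analysis:
Block summaries:
  n0: {g,x,y} / ∅
  n1: {x,y} / {x,y}
  n2: {q,y} / {y}
  n3: {q} / ∅
  n4: {e,x} / {x}
  n5: {x} / {g}

Backward fixpoint:
  n0 li=∅ lo={g,x,y}
  n1 li={g,x,y} lo={g,x}
  n2 li={g,x,y} lo={g,x}
  n3 li={g} lo={g}
  n4 li={x} lo=∅
  n5 li={g} lo=∅

live-out(n1) = ["g", "x"]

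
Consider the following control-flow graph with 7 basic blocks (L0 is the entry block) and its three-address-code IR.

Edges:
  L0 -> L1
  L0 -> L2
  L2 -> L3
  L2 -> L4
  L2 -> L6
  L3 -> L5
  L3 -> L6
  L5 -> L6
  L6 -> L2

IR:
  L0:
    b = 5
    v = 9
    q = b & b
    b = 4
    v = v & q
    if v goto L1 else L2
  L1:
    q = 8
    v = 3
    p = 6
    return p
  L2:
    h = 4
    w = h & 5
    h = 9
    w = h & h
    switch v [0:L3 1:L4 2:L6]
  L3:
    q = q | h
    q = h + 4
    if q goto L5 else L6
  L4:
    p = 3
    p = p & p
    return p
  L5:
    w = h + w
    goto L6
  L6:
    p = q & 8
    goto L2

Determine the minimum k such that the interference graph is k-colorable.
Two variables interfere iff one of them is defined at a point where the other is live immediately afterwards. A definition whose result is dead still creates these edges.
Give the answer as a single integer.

Answer: 4

Derivation:
def/use:
  L0: def={b,q,v} ue=∅
  L1: def={p,q,v} ue=∅
  L2: def={h,w} ue={v}
  L3: def={q} ue={h,q}
  L4: def={p} ue=∅
  L5: def={w} ue={h,w}
  L6: def={p} ue={q}

Liveness:
  live L0: ∅→{q,v}
  live L1: ∅→∅
  live L2: {q,v}→{h,q,v,w}
  live L3: {h,q,v,w}→{h,q,v,w}
  live L4: ∅→∅
  live L5: {h,q,v,w}→{q,v}
  live L6: {q,v}→{q,v}

Interfere edges:
  b↔{q,v}
  h↔{q,v,w}
  p↔{q,v}
  q↔{b,h,p,v,w}
  v↔{b,h,p,q,w}
  w↔{h,q,v}

Registers:
  lower bound: {h,q,v,w} mutually conflict ⇒ χ ≥ 4
  4-colouring: R0={q}  R1={v}  R2={b,h,p}  R3={w}
  χ = 4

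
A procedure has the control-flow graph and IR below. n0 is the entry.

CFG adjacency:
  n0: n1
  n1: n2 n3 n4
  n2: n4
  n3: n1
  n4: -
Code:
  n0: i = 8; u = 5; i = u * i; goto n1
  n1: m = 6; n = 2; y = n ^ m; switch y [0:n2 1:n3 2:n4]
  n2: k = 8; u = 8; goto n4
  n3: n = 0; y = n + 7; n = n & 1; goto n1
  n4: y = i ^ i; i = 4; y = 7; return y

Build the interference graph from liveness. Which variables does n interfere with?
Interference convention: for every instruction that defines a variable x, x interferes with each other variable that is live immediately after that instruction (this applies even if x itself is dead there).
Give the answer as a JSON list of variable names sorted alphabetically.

Block summaries:
  n0: def={i,u} ue=∅
  n1: def={m,n,y} ue=∅
  n2: def={k,u} ue=∅
  n3: def={n,y} ue=∅
  n4: def={i,y} ue={i}

Live sets:
  n0 li=∅ lo={i}
  n1 li={i} lo={i}
  n2 li={i} lo={i}
  n3 li={i} lo={i}
  n4 li={i} lo=∅

Interference:
  i↔{k,m,n,u,y}
  k↔{i}
  m↔{i,n}
  n↔{i,m,y}
  u↔{i}
  y↔{i,n}

N(n) = ["i", "m", "y"]

Answer: ["i", "m", "y"]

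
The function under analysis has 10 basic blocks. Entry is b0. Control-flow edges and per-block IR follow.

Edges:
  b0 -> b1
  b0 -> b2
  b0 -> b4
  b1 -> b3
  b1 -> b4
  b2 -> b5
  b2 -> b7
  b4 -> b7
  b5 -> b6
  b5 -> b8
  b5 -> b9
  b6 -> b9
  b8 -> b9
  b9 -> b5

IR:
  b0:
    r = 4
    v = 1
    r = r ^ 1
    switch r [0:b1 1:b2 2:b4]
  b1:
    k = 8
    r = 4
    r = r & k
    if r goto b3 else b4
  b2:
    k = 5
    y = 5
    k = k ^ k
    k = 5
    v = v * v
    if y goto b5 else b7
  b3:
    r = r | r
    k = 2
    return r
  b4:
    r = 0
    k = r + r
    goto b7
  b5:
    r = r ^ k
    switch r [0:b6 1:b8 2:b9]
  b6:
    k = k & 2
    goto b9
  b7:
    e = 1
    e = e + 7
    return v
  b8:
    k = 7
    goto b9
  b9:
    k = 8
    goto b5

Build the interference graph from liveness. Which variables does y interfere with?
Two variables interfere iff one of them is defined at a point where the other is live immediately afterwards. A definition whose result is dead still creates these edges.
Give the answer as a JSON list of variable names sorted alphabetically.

Answer: ["k", "r", "v"]

Working:
Block summaries:
  b0: {r,v} / ∅
  b1: {k,r} / ∅
  b2: {k,v,y} / {v}
  b3: {k,r} / {r}
  b4: {k,r} / ∅
  b5: {r} / {k,r}
  b6: {k} / {k}
  b7: {e} / {v}
  b8: {k} / ∅
  b9: {k} / ∅

Backward fixpoint:
  b0 li=∅ lo={r,v}
  b1 li={v} lo={r,v}
  b2 li={r,v} lo={k,r,v}
  b3 li={r} lo=∅
  b4 li={v} lo={v}
  b5 li={k,r} lo={k,r}
  b6 li={k,r} lo={r}
  b7 li={v} lo=∅
  b8 li={r} lo={r}
  b9 li={r} lo={k,r}

Interfere edges:
  e↔{v}
  k↔{r,v,y}
  r↔{k,v,y}
  v↔{e,k,r,y}
  y↔{k,r,v}

N(y) = ["k", "r", "v"]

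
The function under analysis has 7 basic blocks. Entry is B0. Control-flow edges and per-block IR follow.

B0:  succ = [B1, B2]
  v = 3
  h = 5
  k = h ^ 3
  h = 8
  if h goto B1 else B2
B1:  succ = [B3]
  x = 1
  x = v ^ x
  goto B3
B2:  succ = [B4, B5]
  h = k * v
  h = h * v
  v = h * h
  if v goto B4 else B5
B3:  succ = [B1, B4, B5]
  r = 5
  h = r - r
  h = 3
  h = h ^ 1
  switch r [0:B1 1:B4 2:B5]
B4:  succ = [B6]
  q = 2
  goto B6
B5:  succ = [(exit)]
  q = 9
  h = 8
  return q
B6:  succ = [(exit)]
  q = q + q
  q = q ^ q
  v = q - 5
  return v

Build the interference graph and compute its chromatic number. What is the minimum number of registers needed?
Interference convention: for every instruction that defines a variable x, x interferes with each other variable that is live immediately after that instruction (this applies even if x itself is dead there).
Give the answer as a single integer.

Answer: 3

Working:
def/use:
  B0: def={h,k,v} ue=∅
  B1: def={x} ue={v}
  B2: def={h,v} ue={k,v}
  B3: def={h,r} ue=∅
  B4: def={q} ue=∅
  B5: def={h,q} ue=∅
  B6: def={q,v} ue={q}

Live sets:
  B0: in=∅ out={k,v}
  B1: in={v} out={v}
  B2: in={k,v} out=∅
  B3: in={v} out={v}
  B4: in=∅ out={q}
  B5: in=∅ out=∅
  B6: in={q} out=∅

Conflict graph:
  h: {k,q,r,v}
  k: {h,v}
  q: {h}
  r: {h,v}
  v: {h,k,r,x}
  x: {v}

Registers:
  lower bound: {h,k,v} mutually conflict ⇒ χ ≥ 3
  3-colouring: r0={h,x}  r1={q,v}  r2={k,r}
  χ = 3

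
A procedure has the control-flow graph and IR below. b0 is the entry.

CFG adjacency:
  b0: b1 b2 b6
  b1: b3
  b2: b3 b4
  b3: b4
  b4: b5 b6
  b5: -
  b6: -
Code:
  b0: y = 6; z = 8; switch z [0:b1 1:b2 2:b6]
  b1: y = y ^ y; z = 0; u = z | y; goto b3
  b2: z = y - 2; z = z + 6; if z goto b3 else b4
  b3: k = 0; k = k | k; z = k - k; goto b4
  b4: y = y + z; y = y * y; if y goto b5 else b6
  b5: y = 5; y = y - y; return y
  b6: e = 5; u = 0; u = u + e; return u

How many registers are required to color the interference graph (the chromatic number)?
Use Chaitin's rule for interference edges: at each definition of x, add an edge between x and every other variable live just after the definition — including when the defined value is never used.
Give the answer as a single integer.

Answer: 2

Working:
Per-block:
  b0 def {y,z} use ∅
  b1 def {u,y,z} use {y}
  b2 def {z} use {y}
  b3 def {k,z} use ∅
  b4 def {y} use {y,z}
  b5 def {y} use ∅
  b6 def {e,u} use ∅

Backward fixpoint:
  b0 li=∅ lo={y}
  b1 li={y} lo={y}
  b2 li={y} lo={y,z}
  b3 li={y} lo={y,z}
  b4 li={y,z} lo=∅
  b5 li=∅ lo=∅
  b6 li=∅ lo=∅

Interfere edges:
  e↔{u}
  k↔{y}
  u↔{e,y}
  y↔{k,u,z}
  z↔{y}

Colouring:
  {e,u} pairwise interfere (2-clique) ⇒ χ ≥ 2
  2-colouring: R0={e,y}  R1={k,u,z}
  χ = 2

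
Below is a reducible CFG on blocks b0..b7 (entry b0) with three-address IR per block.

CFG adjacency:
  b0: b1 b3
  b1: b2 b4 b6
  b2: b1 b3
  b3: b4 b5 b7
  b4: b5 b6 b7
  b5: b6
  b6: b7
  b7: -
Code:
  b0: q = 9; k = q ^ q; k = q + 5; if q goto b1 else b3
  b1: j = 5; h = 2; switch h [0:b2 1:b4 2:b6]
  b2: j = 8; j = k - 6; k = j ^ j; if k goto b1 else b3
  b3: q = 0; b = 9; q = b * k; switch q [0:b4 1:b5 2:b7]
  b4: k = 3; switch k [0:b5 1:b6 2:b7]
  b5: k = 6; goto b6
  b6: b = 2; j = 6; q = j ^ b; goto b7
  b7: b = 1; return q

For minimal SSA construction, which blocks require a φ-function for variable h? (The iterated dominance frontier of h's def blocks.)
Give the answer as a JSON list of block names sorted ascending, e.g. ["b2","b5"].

Answer: ["b1", "b3", "b4", "b5", "b6", "b7"]

Analysis:
idom tree: b1←b0 b2←b1 b3←b0 b4←b0 b5←b0 b6←b0 b7←b0
Dom at joins:
  b1: preds {b0,b2}: {b0} ∩ {b0,b1,b2} = {b0}; idom=b0
  b3: preds {b0,b2}: {b0} ∩ {b0,b1,b2} = {b0}; idom=b0
  b4: preds {b1,b3}: {b0,b1} ∩ {b0,b3} = {b0}; idom=b0
  b5: preds {b3,b4}: {b0,b3} ∩ {b0,b4} = {b0}; idom=b0
  b6: preds {b1,b4,b5}: {b0,b1} ∩ {b0,b4} ∩ {b0,b5} = {b0}; idom=b0
  b7: preds {b3,b4,b6}: {b0,b3} ∩ {b0,b4} ∩ {b0,b6} = {b0}; idom=b0

Frontier:
  join b1 pred b0: · stop@b0
  join b1 pred b2: b2→b1 stop@b0
  join b3 pred b0: · stop@b0
  join b3 pred b2: b2→b1 stop@b0
  join b4 pred b1: b1 stop@b0
  join b4 pred b3: b3 stop@b0
  join b5 pred b3: b3 stop@b0
  join b5 pred b4: b4 stop@b0
  join b6 pred b1: b1 stop@b0
  join b6 pred b4: b4 stop@b0
  join b6 pred b5: b5 stop@b0
  join b7 pred b3: b3 stop@b0
  join b7 pred b4: b4 stop@b0
  join b7 pred b6: b6 stop@b0
  b0: DF=∅
  b1: DF={b1,b3,b4,b6}
  b2: DF={b1,b3}
  b3: DF={b4,b5,b7}
  b4: DF={b5,b6,b7}
  b5: DF={b6}
  b6: DF={b7}
  b7: DF=∅

φ for h: defs {b1}
  DF⁺ = {b1,b3,b4,b5,b6,b7}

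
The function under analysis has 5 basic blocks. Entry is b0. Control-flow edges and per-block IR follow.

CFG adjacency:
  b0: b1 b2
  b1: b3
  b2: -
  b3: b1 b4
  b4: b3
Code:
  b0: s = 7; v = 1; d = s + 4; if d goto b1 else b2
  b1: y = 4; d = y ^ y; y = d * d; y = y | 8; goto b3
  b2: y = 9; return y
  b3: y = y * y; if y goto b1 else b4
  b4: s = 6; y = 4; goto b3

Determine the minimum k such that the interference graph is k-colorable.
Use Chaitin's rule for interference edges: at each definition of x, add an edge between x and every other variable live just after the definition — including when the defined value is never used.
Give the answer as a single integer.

Answer: 2

Derivation:
Per-block:
  b0: def={d,s,v} ue=∅
  b1: def={d,y} ue=∅
  b2: def={y} ue=∅
  b3: def={y} ue={y}
  b4: def={s,y} ue=∅

Backward fixpoint:
  b0: in=∅ out=∅
  b1: in=∅ out={y}
  b2: in=∅ out=∅
  b3: in={y} out=∅
  b4: in=∅ out={y}

Conflict graph:
  d↔∅
  s↔{v}
  v↔{s}
  y↔∅

Registers:
  clique {s,v} ⇒ need ≥ 2
  2-colouring: r0={d,s,y}  r1={v}
  χ = 2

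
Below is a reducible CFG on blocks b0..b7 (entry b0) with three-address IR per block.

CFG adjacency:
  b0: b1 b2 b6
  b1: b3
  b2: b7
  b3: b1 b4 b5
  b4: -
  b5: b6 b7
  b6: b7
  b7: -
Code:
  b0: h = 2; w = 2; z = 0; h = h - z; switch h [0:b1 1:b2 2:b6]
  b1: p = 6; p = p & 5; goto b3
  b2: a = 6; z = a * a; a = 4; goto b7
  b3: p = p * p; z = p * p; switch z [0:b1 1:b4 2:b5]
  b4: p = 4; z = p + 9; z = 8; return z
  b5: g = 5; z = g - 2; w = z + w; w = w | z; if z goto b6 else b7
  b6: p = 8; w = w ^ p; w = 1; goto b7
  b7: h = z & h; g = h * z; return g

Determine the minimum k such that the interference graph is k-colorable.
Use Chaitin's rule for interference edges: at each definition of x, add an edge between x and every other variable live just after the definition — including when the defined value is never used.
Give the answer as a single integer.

Per-block:
  b0: def={h,w,z} ue=∅
  b1: def={p} ue=∅
  b2: def={a,z} ue=∅
  b3: def={p,z} ue={p}
  b4: def={p,z} ue=∅
  b5: def={g,w,z} ue={w}
  b6: def={p,w} ue={w}
  b7: def={g,h} ue={h,z}

Liveness:
  b0 li=∅ lo={h,w,z}
  b1 li={h,w} lo={h,p,w}
  b2 li={h} lo={h,z}
  b3 li={h,p,w} lo={h,w}
  b4 li=∅ lo=∅
  b5 li={h,w} lo={h,w,z}
  b6 li={h,w,z} lo={h,z}
  b7 li={h,z} lo=∅

Interfere edges:
  a — {h,z}
  g — {h,w}
  h — {a,g,p,w,z}
  p — {h,w,z}
  w — {g,h,p,z}
  z — {a,h,p,w}

Chromatic number:
  clique {h,p,w,z} ⇒ need ≥ 4
  assign a→c1 g→c2 h→c0 p→c3 w→c1 z→c2 — no edge inside a register ⇒ χ ≤ 4
  χ = 4

Answer: 4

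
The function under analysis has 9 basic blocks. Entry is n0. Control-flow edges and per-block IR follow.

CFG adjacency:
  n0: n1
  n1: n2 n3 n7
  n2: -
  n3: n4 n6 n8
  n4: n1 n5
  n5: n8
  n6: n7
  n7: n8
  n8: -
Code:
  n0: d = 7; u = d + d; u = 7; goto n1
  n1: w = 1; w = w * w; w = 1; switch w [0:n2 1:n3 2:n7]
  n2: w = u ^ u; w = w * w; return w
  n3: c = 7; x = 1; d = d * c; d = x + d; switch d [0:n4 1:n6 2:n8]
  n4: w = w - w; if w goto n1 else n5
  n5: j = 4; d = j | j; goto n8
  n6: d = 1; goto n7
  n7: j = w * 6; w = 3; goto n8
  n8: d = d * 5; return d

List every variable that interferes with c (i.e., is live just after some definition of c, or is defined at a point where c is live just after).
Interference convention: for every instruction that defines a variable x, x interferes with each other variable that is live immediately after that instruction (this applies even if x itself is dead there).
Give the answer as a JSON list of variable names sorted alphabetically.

def/use:
  n0 def {d,u} use ∅
  n1 def {w} use ∅
  n2 def {w} use {u}
  n3 def {c,d,x} use {d}
  n4 def {w} use {w}
  n5 def {d,j} use ∅
  n6 def {d} use ∅
  n7 def {j,w} use {w}
  n8 def {d} use {d}

Liveness:
  n0 li=∅ lo={d,u}
  n1 li={d,u} lo={d,u,w}
  n2 li={u} lo=∅
  n3 li={d,u,w} lo={d,u,w}
  n4 li={d,u,w} lo={d,u}
  n5 li=∅ lo={d}
  n6 li={w} lo={d,w}
  n7 li={d,w} lo={d}
  n8 li={d} lo=∅

Conflict graph:
  c↔{d,u,w,x}
  d↔{c,j,u,w,x}
  j↔{d}
  u↔{c,d,w,x}
  w↔{c,d,u,x}
  x↔{c,d,u,w}

N(c) = ["d", "u", "w", "x"]

Answer: ["d", "u", "w", "x"]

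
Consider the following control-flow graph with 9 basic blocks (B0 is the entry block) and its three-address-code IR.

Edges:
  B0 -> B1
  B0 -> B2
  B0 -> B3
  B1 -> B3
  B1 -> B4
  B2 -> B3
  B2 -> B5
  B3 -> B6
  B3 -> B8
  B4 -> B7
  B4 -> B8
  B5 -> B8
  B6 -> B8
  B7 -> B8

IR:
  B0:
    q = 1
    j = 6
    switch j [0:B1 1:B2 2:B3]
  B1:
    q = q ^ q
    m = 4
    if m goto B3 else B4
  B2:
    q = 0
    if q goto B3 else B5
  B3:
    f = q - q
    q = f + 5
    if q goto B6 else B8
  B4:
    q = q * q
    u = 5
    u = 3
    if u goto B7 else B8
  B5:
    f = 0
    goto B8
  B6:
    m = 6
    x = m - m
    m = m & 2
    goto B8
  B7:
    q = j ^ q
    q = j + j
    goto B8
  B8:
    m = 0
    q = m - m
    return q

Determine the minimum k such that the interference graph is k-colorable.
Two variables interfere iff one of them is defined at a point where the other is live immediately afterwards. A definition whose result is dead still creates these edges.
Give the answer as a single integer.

def/use:
  B0: {j,q} / ∅
  B1: {m,q} / {q}
  B2: {q} / ∅
  B3: {f,q} / {q}
  B4: {q,u} / {q}
  B5: {f} / ∅
  B6: {m,x} / ∅
  B7: {q} / {j,q}
  B8: {m,q} / ∅

Backward fixpoint:
  B0: in=∅ out={j,q}
  B1: in={j,q} out={j,q}
  B2: in=∅ out={q}
  B3: in={q} out=∅
  B4: in={j,q} out={j,q}
  B5: in=∅ out=∅
  B6: in=∅ out=∅
  B7: in={j,q} out=∅
  B8: in=∅ out=∅

Interfere edges:
  f: ∅
  j: {m,q,u}
  m: {j,q,x}
  q: {j,m,u}
  u: {j,q}
  x: {m}

Colouring:
  clique {j,m,q} ⇒ need ≥ 3
  3-colouring: c0={f,j,x}  c1={m,u}  c2={q}
  χ = 3

Answer: 3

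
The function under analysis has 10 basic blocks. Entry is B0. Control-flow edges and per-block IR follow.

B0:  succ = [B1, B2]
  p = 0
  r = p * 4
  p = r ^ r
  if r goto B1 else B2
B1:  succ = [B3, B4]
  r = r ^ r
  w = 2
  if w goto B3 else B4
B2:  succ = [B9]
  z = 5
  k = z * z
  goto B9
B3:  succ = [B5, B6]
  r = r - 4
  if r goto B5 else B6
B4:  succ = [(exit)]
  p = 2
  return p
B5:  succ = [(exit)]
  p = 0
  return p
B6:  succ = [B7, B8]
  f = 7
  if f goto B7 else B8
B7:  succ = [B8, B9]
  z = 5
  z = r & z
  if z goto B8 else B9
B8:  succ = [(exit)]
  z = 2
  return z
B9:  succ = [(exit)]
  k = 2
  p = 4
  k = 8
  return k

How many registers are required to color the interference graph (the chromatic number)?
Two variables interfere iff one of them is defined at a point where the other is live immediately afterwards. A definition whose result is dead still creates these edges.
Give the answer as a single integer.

def/use:
  B0 def {p,r} use ∅
  B1 def {r,w} use {r}
  B2 def {k,z} use ∅
  B3 def {r} use {r}
  B4 def {p} use ∅
  B5 def {p} use ∅
  B6 def {f} use ∅
  B7 def {z} use {r}
  B8 def {z} use ∅
  B9 def {k,p} use ∅

Live sets:
  B0: in=∅ out={r}
  B1: in={r} out={r}
  B2: in=∅ out=∅
  B3: in={r} out={r}
  B4: in=∅ out=∅
  B5: in=∅ out=∅
  B6: in={r} out={r}
  B7: in={r} out=∅
  B8: in=∅ out=∅
  B9: in=∅ out=∅

Interference:
  f: {r}
  k: ∅
  p: {r}
  r: {f,p,w,z}
  w: {r}
  z: {r}

Chromatic number:
  lower bound: {f,r} mutually conflict ⇒ χ ≥ 2
  2-colouring: c0={k,r}  c1={f,p,w,z}
  χ = 2

Answer: 2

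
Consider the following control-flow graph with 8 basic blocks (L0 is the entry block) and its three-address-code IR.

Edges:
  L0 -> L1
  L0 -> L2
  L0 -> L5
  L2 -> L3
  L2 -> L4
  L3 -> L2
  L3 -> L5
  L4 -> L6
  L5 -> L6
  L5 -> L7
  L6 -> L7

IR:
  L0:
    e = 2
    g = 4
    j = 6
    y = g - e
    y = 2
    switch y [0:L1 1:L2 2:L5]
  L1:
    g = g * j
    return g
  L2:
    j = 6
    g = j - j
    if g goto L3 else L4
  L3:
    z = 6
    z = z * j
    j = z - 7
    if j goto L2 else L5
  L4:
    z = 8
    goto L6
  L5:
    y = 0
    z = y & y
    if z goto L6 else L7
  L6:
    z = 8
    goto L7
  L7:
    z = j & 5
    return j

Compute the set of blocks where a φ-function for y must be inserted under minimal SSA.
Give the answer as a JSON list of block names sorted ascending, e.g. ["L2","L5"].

idom tree: L1←L0 L2←L0 L3←L2 L4←L2 L5←L0 L6←L0 L7←L0
Join-block Dom:
  L2: preds {L0,L3}: {L0} ∩ {L0,L2,L3} = {L0}; idom=L0
  L5: preds {L0,L3}: {L0} ∩ {L0,L2,L3} = {L0}; idom=L0
  L6: preds {L4,L5}: {L0,L2,L4} ∩ {L0,L5} = {L0}; idom=L0
  L7: preds {L5,L6}: {L0,L5} ∩ {L0,L6} = {L0}; idom=L0

DF walk-up:
  L2←L0: walk · to L0
  L2←L3: walk L3→L2 to L0
  L5←L0: walk · to L0
  L5←L3: walk L3→L2 to L0
  L6←L4: walk L4→L2 to L0
  L6←L5: walk L5 to L0
  L7←L5: walk L5 to L0
  L7←L6: walk L6 to L0
  L0 → ∅
  L1 → ∅
  L2 → {L2,L5,L6}
  L3 → {L2,L5}
  L4 → {L6}
  L5 → {L6,L7}
  L6 → {L7}
  L7 → ∅

φ for y: defs {L0,L5}
  DF⁺ = {L6,L7}

Answer: ["L6", "L7"]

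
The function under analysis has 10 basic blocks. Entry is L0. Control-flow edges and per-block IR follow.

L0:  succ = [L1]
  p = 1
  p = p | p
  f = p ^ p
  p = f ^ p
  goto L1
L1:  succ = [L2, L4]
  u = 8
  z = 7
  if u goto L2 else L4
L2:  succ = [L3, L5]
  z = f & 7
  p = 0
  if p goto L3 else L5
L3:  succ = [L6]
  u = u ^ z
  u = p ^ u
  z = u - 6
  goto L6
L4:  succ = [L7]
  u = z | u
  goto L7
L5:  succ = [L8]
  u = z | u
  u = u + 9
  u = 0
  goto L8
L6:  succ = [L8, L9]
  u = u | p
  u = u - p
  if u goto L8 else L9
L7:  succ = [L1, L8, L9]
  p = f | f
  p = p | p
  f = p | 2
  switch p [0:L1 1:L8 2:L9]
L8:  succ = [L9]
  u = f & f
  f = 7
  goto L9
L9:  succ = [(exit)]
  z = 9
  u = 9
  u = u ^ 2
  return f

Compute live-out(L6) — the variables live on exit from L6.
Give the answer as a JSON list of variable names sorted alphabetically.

def/use:
  L0: {f,p} / ∅
  L1: {u,z} / ∅
  L2: {p,z} / {f}
  L3: {u,z} / {p,u,z}
  L4: {u} / {u,z}
  L5: {u} / {u,z}
  L6: {u} / {p,u}
  L7: {f,p} / {f}
  L8: {f,u} / {f}
  L9: {u,z} / {f}

Live sets:
  live L0: ∅→{f}
  live L1: {f}→{f,u,z}
  live L2: {f,u}→{f,p,u,z}
  live L3: {f,p,u,z}→{f,p,u}
  live L4: {f,u,z}→{f}
  live L5: {f,u,z}→{f}
  live L6: {f,p,u}→{f}
  live L7: {f}→{f}
  live L8: {f}→{f}
  live L9: {f}→∅

live-out(L6) = ["f"]

Answer: ["f"]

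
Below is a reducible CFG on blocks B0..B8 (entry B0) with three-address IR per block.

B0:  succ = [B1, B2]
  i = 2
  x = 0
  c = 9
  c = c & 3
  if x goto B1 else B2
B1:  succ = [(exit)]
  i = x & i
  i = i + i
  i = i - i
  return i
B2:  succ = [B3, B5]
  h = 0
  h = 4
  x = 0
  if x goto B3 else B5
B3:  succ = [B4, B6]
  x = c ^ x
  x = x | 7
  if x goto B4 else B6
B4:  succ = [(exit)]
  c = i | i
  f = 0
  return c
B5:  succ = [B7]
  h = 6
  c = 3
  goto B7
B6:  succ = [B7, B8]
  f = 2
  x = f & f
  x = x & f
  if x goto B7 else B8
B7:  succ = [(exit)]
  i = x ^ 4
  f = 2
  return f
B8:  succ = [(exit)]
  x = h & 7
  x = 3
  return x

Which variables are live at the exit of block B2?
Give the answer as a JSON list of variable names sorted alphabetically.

Answer: ["c", "h", "i", "x"]

Working:
Block summaries:
  B0: def={c,i,x} ue=∅
  B1: def={i} ue={i,x}
  B2: def={h,x} ue=∅
  B3: def={x} ue={c,x}
  B4: def={c,f} ue={i}
  B5: def={c,h} ue=∅
  B6: def={f,x} ue=∅
  B7: def={f,i} ue={x}
  B8: def={x} ue={h}

Live sets:
  live B0: ∅→{c,i,x}
  live B1: {i,x}→∅
  live B2: {c,i}→{c,h,i,x}
  live B3: {c,h,i,x}→{h,i}
  live B4: {i}→∅
  live B5: {x}→{x}
  live B6: {h}→{h,x}
  live B7: {x}→∅
  live B8: {h}→∅

live-out(B2) = ["c", "h", "i", "x"]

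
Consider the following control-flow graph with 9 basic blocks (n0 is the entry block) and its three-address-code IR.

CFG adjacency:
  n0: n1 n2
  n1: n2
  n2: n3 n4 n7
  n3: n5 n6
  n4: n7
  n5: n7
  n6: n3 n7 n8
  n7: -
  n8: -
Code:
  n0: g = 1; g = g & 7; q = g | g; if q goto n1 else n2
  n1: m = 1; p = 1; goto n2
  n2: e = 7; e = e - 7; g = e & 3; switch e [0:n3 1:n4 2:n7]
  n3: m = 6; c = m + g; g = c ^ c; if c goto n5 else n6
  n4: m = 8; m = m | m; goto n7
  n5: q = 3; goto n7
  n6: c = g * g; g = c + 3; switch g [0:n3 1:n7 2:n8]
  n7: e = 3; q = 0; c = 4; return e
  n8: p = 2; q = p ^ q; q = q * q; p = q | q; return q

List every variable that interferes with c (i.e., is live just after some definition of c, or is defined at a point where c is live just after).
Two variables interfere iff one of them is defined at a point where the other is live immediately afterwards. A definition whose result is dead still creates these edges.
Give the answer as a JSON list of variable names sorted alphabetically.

Answer: ["e", "g", "q"]

Analysis:
Block summaries:
  n0 def {g,q} use ∅
  n1 def {m,p} use ∅
  n2 def {e,g} use ∅
  n3 def {c,g,m} use {g}
  n4 def {m} use ∅
  n5 def {q} use ∅
  n6 def {c,g} use {g}
  n7 def {c,e,q} use ∅
  n8 def {p,q} use {q}

Live sets:
  n0 li=∅ lo={q}
  n1 li={q} lo={q}
  n2 li={q} lo={g,q}
  n3 li={g,q} lo={g,q}
  n4 li=∅ lo=∅
  n5 li=∅ lo=∅
  n6 li={g,q} lo={g,q}
  n7 li=∅ lo=∅
  n8 li={q} lo=∅

Interfere edges:
  c↔{e,g,q}
  e↔{c,g,q}
  g↔{c,e,m,q}
  m↔{g,q}
  p↔{q}
  q↔{c,e,g,m,p}

N(c) = ["e", "g", "q"]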